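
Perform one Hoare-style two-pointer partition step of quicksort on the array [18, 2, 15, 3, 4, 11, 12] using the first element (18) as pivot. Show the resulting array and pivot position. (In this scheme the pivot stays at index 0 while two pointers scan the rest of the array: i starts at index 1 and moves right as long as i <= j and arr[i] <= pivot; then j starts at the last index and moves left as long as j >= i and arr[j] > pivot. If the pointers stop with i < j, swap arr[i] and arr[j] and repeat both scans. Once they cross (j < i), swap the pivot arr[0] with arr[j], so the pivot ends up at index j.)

Hoare-style two-pointer partition with pivot = 18:

Initial array: [18, 2, 15, 3, 4, 11, 12]

Pointers start at i = 1, j = 6.
i ends at 7, j ends at 6: the pointers have crossed (j < i), so scanning stops.

Swap pivot arr[0] with arr[6] to place pivot at position 6: [12, 2, 15, 3, 4, 11, 18]
Pivot position: 6

After partitioning with pivot 18, the array becomes [12, 2, 15, 3, 4, 11, 18]. The pivot is placed at index 6. All elements to the left of the pivot are <= 18, and all elements to the right are > 18.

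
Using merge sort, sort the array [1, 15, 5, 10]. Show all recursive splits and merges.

Merge sort trace:

Split: [1, 15, 5, 10] -> [1, 15] and [5, 10]
  Split: [1, 15] -> [1] and [15]
  Merge: [1] + [15] -> [1, 15]
  Split: [5, 10] -> [5] and [10]
  Merge: [5] + [10] -> [5, 10]
Merge: [1, 15] + [5, 10] -> [1, 5, 10, 15]

Final sorted array: [1, 5, 10, 15]

The merge sort proceeds by recursively splitting the array and merging sorted halves.
After all merges, the sorted array is [1, 5, 10, 15].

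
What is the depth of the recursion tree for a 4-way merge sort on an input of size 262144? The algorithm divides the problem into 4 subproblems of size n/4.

For divide and conquer with division factor 4:

Problem sizes at each level:
Level 0: 262144
Level 1: 65536
Level 2: 16384
Level 3: 4096
Level 4: 1024
Level 5: 256
Level 6: 64
Level 7: 16
Level 8: 4
Level 9: 1

The root is level 0 and the size-1 base case is level 9 (the tree spans levels 0 through 9, i.e. 10 levels counting the root), so the depth is the number of divisions: log_4(262144) = 9

The recursion tree depth is log_4(262144) = 9. At each level, the problem size is divided by 4, so it takes 9 divisions to reduce to a base case of size 1. The algorithm makes 4 recursive calls at each level.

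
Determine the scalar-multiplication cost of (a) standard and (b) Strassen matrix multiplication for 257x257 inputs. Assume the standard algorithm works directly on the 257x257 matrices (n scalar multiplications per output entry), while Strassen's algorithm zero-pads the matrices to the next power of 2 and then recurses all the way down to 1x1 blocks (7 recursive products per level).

Matrix multiplication for 257x257 matrices:

Strassen's algorithm requires power-of-2 dimensions. Pad 257x257 to 512x512 (next power of 2).

Standard algorithm: 257^3 = 16974593 multiplications
Strassen's algorithm: 7^(log2(512)) = 7^9 = 40353607 multiplications
Difference: 16974593 - 40353607 = -23379014 (Strassen uses MORE here due to padding overhead — for small or just-over-power-of-2 n, padding can outweigh the per-level savings)

Standard: 16974593 multiplications (257^3). Strassen: 40353607 multiplications (7^9, after padding to 512x512). Strassen reduces 8 recursive multiplications to 7 at each level.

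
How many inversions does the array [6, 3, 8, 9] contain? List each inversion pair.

Finding inversions in [6, 3, 8, 9]:

(0, 1): arr[0]=6 > arr[1]=3

Total inversions: 1

The array has 1 inversion(s): (0,1). Each pair (i,j) satisfies i < j and arr[i] > arr[j].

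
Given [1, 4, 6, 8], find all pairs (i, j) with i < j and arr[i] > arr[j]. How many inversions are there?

Finding inversions in [1, 4, 6, 8]:


Total inversions: 0

The array has 0 inversions. It is already sorted.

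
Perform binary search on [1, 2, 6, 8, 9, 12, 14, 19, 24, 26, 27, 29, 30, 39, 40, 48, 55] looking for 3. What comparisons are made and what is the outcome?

Binary search for 3 in [1, 2, 6, 8, 9, 12, 14, 19, 24, 26, 27, 29, 30, 39, 40, 48, 55]:

lo=0, hi=16, mid=8, arr[mid]=24 -> 24 > 3, search left half
lo=0, hi=7, mid=3, arr[mid]=8 -> 8 > 3, search left half
lo=0, hi=2, mid=1, arr[mid]=2 -> 2 < 3, search right half
lo=2, hi=2, mid=2, arr[mid]=6 -> 6 > 3, search left half
lo=2 > hi=1, target 3 not found

Binary search determines that 3 is not in the array after 4 comparisons. The search space was exhausted without finding the target.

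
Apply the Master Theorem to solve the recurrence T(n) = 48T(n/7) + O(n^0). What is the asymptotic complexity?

Master Theorem for T(n) = 48T(n/7) + O(n^0):

a = 48, b = 7, c = 0
log_b(a) = log_7(48) = 1.9894

Case 1: c = 0 < log_7(48) = 1.9894
T(n) = O(n^(log_7 48))

For T(n) = 48T(n/7) + O(n^0): log_7(48) = 1.9894. This is Case 1 of the Master Theorem (c < log_b(a), work dominated by leaves), giving O(n^(log_7 48)).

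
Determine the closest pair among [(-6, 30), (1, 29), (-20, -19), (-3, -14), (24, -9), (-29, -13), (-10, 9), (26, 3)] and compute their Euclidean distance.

Computing all pairwise distances among 8 points:

d((-6, 30), (1, 29)) = 7.0711 <-- minimum
d((-6, 30), (-20, -19)) = 50.9608
d((-6, 30), (-3, -14)) = 44.1022
d((-6, 30), (24, -9)) = 49.2037
d((-6, 30), (-29, -13)) = 48.7647
d((-6, 30), (-10, 9)) = 21.3776
d((-6, 30), (26, 3)) = 41.8688
d((1, 29), (-20, -19)) = 52.3927
d((1, 29), (-3, -14)) = 43.1856
d((1, 29), (24, -9)) = 44.4185
d((1, 29), (-29, -13)) = 51.614
d((1, 29), (-10, 9)) = 22.8254
d((1, 29), (26, 3)) = 36.0694
d((-20, -19), (-3, -14)) = 17.72
d((-20, -19), (24, -9)) = 45.1221
d((-20, -19), (-29, -13)) = 10.8167
d((-20, -19), (-10, 9)) = 29.7321
d((-20, -19), (26, 3)) = 50.9902
d((-3, -14), (24, -9)) = 27.4591
d((-3, -14), (-29, -13)) = 26.0192
d((-3, -14), (-10, 9)) = 24.0416
d((-3, -14), (26, 3)) = 33.6155
d((24, -9), (-29, -13)) = 53.1507
d((24, -9), (-10, 9)) = 38.4708
d((24, -9), (26, 3)) = 12.1655
d((-29, -13), (-10, 9)) = 29.0689
d((-29, -13), (26, 3)) = 57.28
d((-10, 9), (26, 3)) = 36.4966

Closest pair: (-6, 30) and (1, 29) with distance 7.0711

The closest pair is (-6, 30) and (1, 29) with Euclidean distance 7.0711. For 8 points, brute-force pairwise comparison is shown above. For large n, the divide-and-conquer algorithm (sort by x, recurse on halves, check the dividing strip) achieves O(n log n).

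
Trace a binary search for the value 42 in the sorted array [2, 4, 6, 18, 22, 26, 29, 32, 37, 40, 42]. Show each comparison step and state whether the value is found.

Binary search for 42 in [2, 4, 6, 18, 22, 26, 29, 32, 37, 40, 42]:

lo=0, hi=10, mid=5, arr[mid]=26 -> 26 < 42, search right half
lo=6, hi=10, mid=8, arr[mid]=37 -> 37 < 42, search right half
lo=9, hi=10, mid=9, arr[mid]=40 -> 40 < 42, search right half
lo=10, hi=10, mid=10, arr[mid]=42 -> Found target at index 10!

Binary search finds 42 at index 10 after 4 comparisons. The search repeatedly halves the search space by comparing with the middle element.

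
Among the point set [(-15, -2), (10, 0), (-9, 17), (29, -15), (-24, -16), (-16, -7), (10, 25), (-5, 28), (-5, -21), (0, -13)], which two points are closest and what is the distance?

Computing all pairwise distances among 10 points:

d((-15, -2), (10, 0)) = 25.0799
d((-15, -2), (-9, 17)) = 19.9249
d((-15, -2), (29, -15)) = 45.8803
d((-15, -2), (-24, -16)) = 16.6433
d((-15, -2), (-16, -7)) = 5.099 <-- minimum
d((-15, -2), (10, 25)) = 36.7967
d((-15, -2), (-5, 28)) = 31.6228
d((-15, -2), (-5, -21)) = 21.4709
d((-15, -2), (0, -13)) = 18.6011
d((10, 0), (-9, 17)) = 25.4951
d((10, 0), (29, -15)) = 24.2074
d((10, 0), (-24, -16)) = 37.5766
d((10, 0), (-16, -7)) = 26.9258
d((10, 0), (10, 25)) = 25.0
d((10, 0), (-5, 28)) = 31.7648
d((10, 0), (-5, -21)) = 25.807
d((10, 0), (0, -13)) = 16.4012
d((-9, 17), (29, -15)) = 49.679
d((-9, 17), (-24, -16)) = 36.2491
d((-9, 17), (-16, -7)) = 25.0
d((-9, 17), (10, 25)) = 20.6155
d((-9, 17), (-5, 28)) = 11.7047
d((-9, 17), (-5, -21)) = 38.2099
d((-9, 17), (0, -13)) = 31.3209
d((29, -15), (-24, -16)) = 53.0094
d((29, -15), (-16, -7)) = 45.7056
d((29, -15), (10, 25)) = 44.2832
d((29, -15), (-5, 28)) = 54.8179
d((29, -15), (-5, -21)) = 34.5254
d((29, -15), (0, -13)) = 29.0689
d((-24, -16), (-16, -7)) = 12.0416
d((-24, -16), (10, 25)) = 53.2635
d((-24, -16), (-5, 28)) = 47.927
d((-24, -16), (-5, -21)) = 19.6469
d((-24, -16), (0, -13)) = 24.1868
d((-16, -7), (10, 25)) = 41.2311
d((-16, -7), (-5, 28)) = 36.6879
d((-16, -7), (-5, -21)) = 17.8045
d((-16, -7), (0, -13)) = 17.088
d((10, 25), (-5, 28)) = 15.2971
d((10, 25), (-5, -21)) = 48.3839
d((10, 25), (0, -13)) = 39.2938
d((-5, 28), (-5, -21)) = 49.0
d((-5, 28), (0, -13)) = 41.3038
d((-5, -21), (0, -13)) = 9.434

Closest pair: (-15, -2) and (-16, -7) with distance 5.099

The closest pair is (-15, -2) and (-16, -7) with Euclidean distance 5.099. For 10 points, brute-force pairwise comparison is shown above. For large n, the divide-and-conquer algorithm (sort by x, recurse on halves, check the dividing strip) achieves O(n log n).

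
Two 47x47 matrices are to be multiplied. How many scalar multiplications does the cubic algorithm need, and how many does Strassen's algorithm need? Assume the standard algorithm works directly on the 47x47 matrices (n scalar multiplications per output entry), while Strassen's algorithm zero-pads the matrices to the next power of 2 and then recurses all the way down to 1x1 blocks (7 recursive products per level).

Matrix multiplication for 47x47 matrices:

Strassen's algorithm requires power-of-2 dimensions. Pad 47x47 to 64x64 (next power of 2).

Standard algorithm: 47^3 = 103823 multiplications
Strassen's algorithm: 7^(log2(64)) = 7^6 = 117649 multiplications
Difference: 103823 - 117649 = -13826 (Strassen uses MORE here due to padding overhead — for small or just-over-power-of-2 n, padding can outweigh the per-level savings)

Standard: 103823 multiplications (47^3). Strassen: 117649 multiplications (7^6, after padding to 64x64). Strassen reduces 8 recursive multiplications to 7 at each level.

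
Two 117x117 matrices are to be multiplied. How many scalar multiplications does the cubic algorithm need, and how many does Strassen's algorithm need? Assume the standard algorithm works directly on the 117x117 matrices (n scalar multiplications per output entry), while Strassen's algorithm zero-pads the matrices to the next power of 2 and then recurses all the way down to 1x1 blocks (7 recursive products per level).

Matrix multiplication for 117x117 matrices:

Strassen's algorithm requires power-of-2 dimensions. Pad 117x117 to 128x128 (next power of 2).

Standard algorithm: 117^3 = 1601613 multiplications
Strassen's algorithm: 7^(log2(128)) = 7^7 = 823543 multiplications
Savings: 1601613 - 823543 = 778070 multiplications

Standard: 1601613 multiplications (117^3). Strassen: 823543 multiplications (7^7, after padding to 128x128). Strassen reduces 8 recursive multiplications to 7 at each level.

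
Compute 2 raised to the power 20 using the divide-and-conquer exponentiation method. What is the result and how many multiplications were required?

Computing 2^20 by squaring (build up from 2^1; each line after the first costs one multiplication):

2^1 = 2
2^2 = (2^1)^2 = 2^2 = 4
2^4 = (2^2)^2 = 4^2 = 16
2^5 = 2 * 2^4 = 2 * 16 = 32
2^10 = (2^5)^2 = 32^2 = 1024
2^20 = (2^10)^2 = 1024^2 = 1048576

Result: 1048576
Multiplications needed: 5 (5 lines after 2^1)

2^20 = 1048576. Using exponentiation by squaring, this requires 5 multiplications. The key idea: if the exponent is even, square the half-power; if odd, multiply by the base once.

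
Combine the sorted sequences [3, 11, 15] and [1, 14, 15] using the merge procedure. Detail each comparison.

Merging process:

Compare 3 vs 1: take 1 from right. Merged: [1]
Compare 3 vs 14: take 3 from left. Merged: [1, 3]
Compare 11 vs 14: take 11 from left. Merged: [1, 3, 11]
Compare 15 vs 14: take 14 from right. Merged: [1, 3, 11, 14]
Compare 15 vs 15: take 15 from left. Merged: [1, 3, 11, 14, 15]
Append remaining from right: [15]. Merged: [1, 3, 11, 14, 15, 15]

Final merged array: [1, 3, 11, 14, 15, 15]
Total comparisons: 5

The merged array is [1, 3, 11, 14, 15, 15], requiring 5 comparisons. The merge step runs in O(n) time where n is the total number of elements.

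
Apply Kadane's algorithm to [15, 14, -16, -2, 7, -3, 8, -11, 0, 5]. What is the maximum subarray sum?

Using Kadane's algorithm on [15, 14, -16, -2, 7, -3, 8, -11, 0, 5]:

Scanning through the array:
Position 1 (value 14): max_ending_here = 29, max_so_far = 29
Position 2 (value -16): max_ending_here = 13, max_so_far = 29
Position 3 (value -2): max_ending_here = 11, max_so_far = 29
Position 4 (value 7): max_ending_here = 18, max_so_far = 29
Position 5 (value -3): max_ending_here = 15, max_so_far = 29
Position 6 (value 8): max_ending_here = 23, max_so_far = 29
Position 7 (value -11): max_ending_here = 12, max_so_far = 29
Position 8 (value 0): max_ending_here = 12, max_so_far = 29
Position 9 (value 5): max_ending_here = 17, max_so_far = 29

Maximum subarray: [15, 14]
Maximum sum: 29

The maximum subarray is [15, 14] with sum 29. This subarray runs from index 0 to index 1.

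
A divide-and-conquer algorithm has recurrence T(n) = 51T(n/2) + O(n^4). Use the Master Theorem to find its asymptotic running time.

Master Theorem for T(n) = 51T(n/2) + O(n^4):

a = 51, b = 2, c = 4
log_b(a) = log_2(51) = 5.6724

Case 1: c = 4 < log_2(51) = 5.6724
T(n) = O(n^(log_2 51))

For T(n) = 51T(n/2) + O(n^4): log_2(51) = 5.6724. This is Case 1 of the Master Theorem (c < log_b(a), work dominated by leaves), giving O(n^(log_2 51)).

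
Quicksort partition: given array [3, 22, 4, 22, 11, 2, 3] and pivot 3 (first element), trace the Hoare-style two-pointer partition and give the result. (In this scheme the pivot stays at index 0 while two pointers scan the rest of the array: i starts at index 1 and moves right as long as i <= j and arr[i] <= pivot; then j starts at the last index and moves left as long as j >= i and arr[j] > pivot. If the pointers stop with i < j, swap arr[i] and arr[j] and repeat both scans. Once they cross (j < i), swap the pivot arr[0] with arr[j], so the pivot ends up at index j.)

Hoare-style two-pointer partition with pivot = 3:

Initial array: [3, 22, 4, 22, 11, 2, 3]

Pointers start at i = 1, j = 6.
i stops at index 1 (arr[1]=22 > 3), j stops at index 6 (arr[6]=3 <= 3): swap arr[1] and arr[6], array becomes [3, 3, 4, 22, 11, 2, 22]
i stops at index 2 (arr[2]=4 > 3), j stops at index 5 (arr[5]=2 <= 3): swap arr[2] and arr[5], array becomes [3, 3, 2, 22, 11, 4, 22]
i ends at 3, j ends at 2: the pointers have crossed (j < i), so scanning stops.

Swap pivot arr[0] with arr[2] to place pivot at position 2: [2, 3, 3, 22, 11, 4, 22]
Pivot position: 2

After partitioning with pivot 3, the array becomes [2, 3, 3, 22, 11, 4, 22]. The pivot is placed at index 2. All elements to the left of the pivot are <= 3, and all elements to the right are > 3.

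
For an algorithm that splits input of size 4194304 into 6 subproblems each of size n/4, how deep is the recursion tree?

For divide and conquer with division factor 4:

Problem sizes at each level:
Level 0: 4194304
Level 1: 1048576
Level 2: 262144
Level 3: 65536
Level 4: 16384
Level 5: 4096
Level 6: 1024
Level 7: 256
Level 8: 64
Level 9: 16
Level 10: 4
Level 11: 1

The root is level 0 and the size-1 base case is level 11 (the tree spans levels 0 through 11, i.e. 12 levels counting the root), so the depth is the number of divisions: log_4(4194304) = 11

The recursion tree depth is log_4(4194304) = 11. At each level, the problem size is divided by 4, so it takes 11 divisions to reduce to a base case of size 1. The algorithm makes 6 recursive calls at each level.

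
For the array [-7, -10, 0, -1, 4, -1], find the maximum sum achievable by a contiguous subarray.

Using Kadane's algorithm on [-7, -10, 0, -1, 4, -1]:

Scanning through the array:
Position 1 (value -10): max_ending_here = -10, max_so_far = -7
Position 2 (value 0): max_ending_here = 0, max_so_far = 0
Position 3 (value -1): max_ending_here = -1, max_so_far = 0
Position 4 (value 4): max_ending_here = 4, max_so_far = 4
Position 5 (value -1): max_ending_here = 3, max_so_far = 4

Maximum subarray: [4]
Maximum sum: 4

The maximum subarray is [4] with sum 4. This subarray runs from index 4 to index 4.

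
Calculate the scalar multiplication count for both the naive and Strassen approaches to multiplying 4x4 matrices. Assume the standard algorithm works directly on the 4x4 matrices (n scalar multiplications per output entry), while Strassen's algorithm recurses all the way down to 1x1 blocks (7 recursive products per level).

Matrix multiplication for 4x4 matrices:

Standard algorithm: 4^3 = 64 multiplications
Strassen's algorithm: 7^(log2(4)) = 7^2 = 49 multiplications
Savings: 64 - 49 = 15 multiplications

Standard: 64 multiplications (4^3). Strassen: 49 multiplications (7^2). Strassen reduces 8 recursive multiplications to 7 at each level.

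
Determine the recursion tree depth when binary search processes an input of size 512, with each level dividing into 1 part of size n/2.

For divide and conquer with division factor 2:

Problem sizes at each level:
Level 0: 512
Level 1: 256
Level 2: 128
Level 3: 64
Level 4: 32
Level 5: 16
Level 6: 8
Level 7: 4
Level 8: 2
Level 9: 1

The root is level 0 and the size-1 base case is level 9 (the tree spans levels 0 through 9, i.e. 10 levels counting the root), so the depth is the number of divisions: log_2(512) = 9

The recursion tree depth is log_2(512) = 9. At each level, the problem size is divided by 2, so it takes 9 divisions to reduce to a base case of size 1. The algorithm makes 1 recursive call at each level.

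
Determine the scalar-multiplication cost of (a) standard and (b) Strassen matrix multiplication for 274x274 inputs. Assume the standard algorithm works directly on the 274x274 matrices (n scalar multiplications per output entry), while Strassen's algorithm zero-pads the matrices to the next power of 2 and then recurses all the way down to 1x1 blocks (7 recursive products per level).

Matrix multiplication for 274x274 matrices:

Strassen's algorithm requires power-of-2 dimensions. Pad 274x274 to 512x512 (next power of 2).

Standard algorithm: 274^3 = 20570824 multiplications
Strassen's algorithm: 7^(log2(512)) = 7^9 = 40353607 multiplications
Difference: 20570824 - 40353607 = -19782783 (Strassen uses MORE here due to padding overhead — for small or just-over-power-of-2 n, padding can outweigh the per-level savings)

Standard: 20570824 multiplications (274^3). Strassen: 40353607 multiplications (7^9, after padding to 512x512). Strassen reduces 8 recursive multiplications to 7 at each level.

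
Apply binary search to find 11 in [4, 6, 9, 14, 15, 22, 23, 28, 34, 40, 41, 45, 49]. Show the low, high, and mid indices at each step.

Binary search for 11 in [4, 6, 9, 14, 15, 22, 23, 28, 34, 40, 41, 45, 49]:

lo=0, hi=12, mid=6, arr[mid]=23 -> 23 > 11, search left half
lo=0, hi=5, mid=2, arr[mid]=9 -> 9 < 11, search right half
lo=3, hi=5, mid=4, arr[mid]=15 -> 15 > 11, search left half
lo=3, hi=3, mid=3, arr[mid]=14 -> 14 > 11, search left half
lo=3 > hi=2, target 11 not found

Binary search determines that 11 is not in the array after 4 comparisons. The search space was exhausted without finding the target.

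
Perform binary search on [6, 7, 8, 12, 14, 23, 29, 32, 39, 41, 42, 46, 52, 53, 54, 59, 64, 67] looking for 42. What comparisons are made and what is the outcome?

Binary search for 42 in [6, 7, 8, 12, 14, 23, 29, 32, 39, 41, 42, 46, 52, 53, 54, 59, 64, 67]:

lo=0, hi=17, mid=8, arr[mid]=39 -> 39 < 42, search right half
lo=9, hi=17, mid=13, arr[mid]=53 -> 53 > 42, search left half
lo=9, hi=12, mid=10, arr[mid]=42 -> Found target at index 10!

Binary search finds 42 at index 10 after 3 comparisons. The search repeatedly halves the search space by comparing with the middle element.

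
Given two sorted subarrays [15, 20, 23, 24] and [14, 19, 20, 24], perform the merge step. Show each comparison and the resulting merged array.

Merging process:

Compare 15 vs 14: take 14 from right. Merged: [14]
Compare 15 vs 19: take 15 from left. Merged: [14, 15]
Compare 20 vs 19: take 19 from right. Merged: [14, 15, 19]
Compare 20 vs 20: take 20 from left. Merged: [14, 15, 19, 20]
Compare 23 vs 20: take 20 from right. Merged: [14, 15, 19, 20, 20]
Compare 23 vs 24: take 23 from left. Merged: [14, 15, 19, 20, 20, 23]
Compare 24 vs 24: take 24 from left. Merged: [14, 15, 19, 20, 20, 23, 24]
Append remaining from right: [24]. Merged: [14, 15, 19, 20, 20, 23, 24, 24]

Final merged array: [14, 15, 19, 20, 20, 23, 24, 24]
Total comparisons: 7

The merged array is [14, 15, 19, 20, 20, 23, 24, 24], requiring 7 comparisons. The merge step runs in O(n) time where n is the total number of elements.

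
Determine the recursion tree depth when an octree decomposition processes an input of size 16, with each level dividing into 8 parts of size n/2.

For divide and conquer with division factor 2:

Problem sizes at each level:
Level 0: 16
Level 1: 8
Level 2: 4
Level 3: 2
Level 4: 1

The root is level 0 and the size-1 base case is level 4 (the tree spans levels 0 through 4, i.e. 5 levels counting the root), so the depth is the number of divisions: log_2(16) = 4

The recursion tree depth is log_2(16) = 4. At each level, the problem size is divided by 2, so it takes 4 divisions to reduce to a base case of size 1. The algorithm makes 8 recursive calls at each level.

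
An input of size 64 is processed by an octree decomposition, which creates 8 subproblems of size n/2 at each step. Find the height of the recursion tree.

For divide and conquer with division factor 2:

Problem sizes at each level:
Level 0: 64
Level 1: 32
Level 2: 16
Level 3: 8
Level 4: 4
Level 5: 2
Level 6: 1

The root is level 0 and the size-1 base case is level 6 (the tree spans levels 0 through 6, i.e. 7 levels counting the root), so the depth is the number of divisions: log_2(64) = 6

The recursion tree depth is log_2(64) = 6. At each level, the problem size is divided by 2, so it takes 6 divisions to reduce to a base case of size 1. The algorithm makes 8 recursive calls at each level.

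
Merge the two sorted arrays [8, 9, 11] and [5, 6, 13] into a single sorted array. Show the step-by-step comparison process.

Merging process:

Compare 8 vs 5: take 5 from right. Merged: [5]
Compare 8 vs 6: take 6 from right. Merged: [5, 6]
Compare 8 vs 13: take 8 from left. Merged: [5, 6, 8]
Compare 9 vs 13: take 9 from left. Merged: [5, 6, 8, 9]
Compare 11 vs 13: take 11 from left. Merged: [5, 6, 8, 9, 11]
Append remaining from right: [13]. Merged: [5, 6, 8, 9, 11, 13]

Final merged array: [5, 6, 8, 9, 11, 13]
Total comparisons: 5

The merged array is [5, 6, 8, 9, 11, 13], requiring 5 comparisons. The merge step runs in O(n) time where n is the total number of elements.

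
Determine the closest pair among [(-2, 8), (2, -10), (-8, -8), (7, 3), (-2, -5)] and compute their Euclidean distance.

Computing all pairwise distances among 5 points:

d((-2, 8), (2, -10)) = 18.4391
d((-2, 8), (-8, -8)) = 17.088
d((-2, 8), (7, 3)) = 10.2956
d((-2, 8), (-2, -5)) = 13.0
d((2, -10), (-8, -8)) = 10.198
d((2, -10), (7, 3)) = 13.9284
d((2, -10), (-2, -5)) = 6.4031 <-- minimum
d((-8, -8), (7, 3)) = 18.6011
d((-8, -8), (-2, -5)) = 6.7082
d((7, 3), (-2, -5)) = 12.0416

Closest pair: (2, -10) and (-2, -5) with distance 6.4031

The closest pair is (2, -10) and (-2, -5) with Euclidean distance 6.4031. For 5 points, brute-force pairwise comparison is shown above. For large n, the divide-and-conquer algorithm (sort by x, recurse on halves, check the dividing strip) achieves O(n log n).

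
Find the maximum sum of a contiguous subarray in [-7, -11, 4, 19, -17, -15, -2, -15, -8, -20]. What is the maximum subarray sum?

Using Kadane's algorithm on [-7, -11, 4, 19, -17, -15, -2, -15, -8, -20]:

Scanning through the array:
Position 1 (value -11): max_ending_here = -11, max_so_far = -7
Position 2 (value 4): max_ending_here = 4, max_so_far = 4
Position 3 (value 19): max_ending_here = 23, max_so_far = 23
Position 4 (value -17): max_ending_here = 6, max_so_far = 23
Position 5 (value -15): max_ending_here = -9, max_so_far = 23
Position 6 (value -2): max_ending_here = -2, max_so_far = 23
Position 7 (value -15): max_ending_here = -15, max_so_far = 23
Position 8 (value -8): max_ending_here = -8, max_so_far = 23
Position 9 (value -20): max_ending_here = -20, max_so_far = 23

Maximum subarray: [4, 19]
Maximum sum: 23

The maximum subarray is [4, 19] with sum 23. This subarray runs from index 2 to index 3.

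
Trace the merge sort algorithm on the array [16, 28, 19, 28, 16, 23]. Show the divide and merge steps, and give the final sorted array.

Merge sort trace:

Split: [16, 28, 19, 28, 16, 23] -> [16, 28, 19] and [28, 16, 23]
  Split: [16, 28, 19] -> [16] and [28, 19]
    Split: [28, 19] -> [28] and [19]
    Merge: [28] + [19] -> [19, 28]
  Merge: [16] + [19, 28] -> [16, 19, 28]
  Split: [28, 16, 23] -> [28] and [16, 23]
    Split: [16, 23] -> [16] and [23]
    Merge: [16] + [23] -> [16, 23]
  Merge: [28] + [16, 23] -> [16, 23, 28]
Merge: [16, 19, 28] + [16, 23, 28] -> [16, 16, 19, 23, 28, 28]

Final sorted array: [16, 16, 19, 23, 28, 28]

The merge sort proceeds by recursively splitting the array and merging sorted halves.
After all merges, the sorted array is [16, 16, 19, 23, 28, 28].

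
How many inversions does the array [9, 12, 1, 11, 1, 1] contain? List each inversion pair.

Finding inversions in [9, 12, 1, 11, 1, 1]:

(0, 2): arr[0]=9 > arr[2]=1
(0, 4): arr[0]=9 > arr[4]=1
(0, 5): arr[0]=9 > arr[5]=1
(1, 2): arr[1]=12 > arr[2]=1
(1, 3): arr[1]=12 > arr[3]=11
(1, 4): arr[1]=12 > arr[4]=1
(1, 5): arr[1]=12 > arr[5]=1
(3, 4): arr[3]=11 > arr[4]=1
(3, 5): arr[3]=11 > arr[5]=1

Total inversions: 9

The array has 9 inversion(s): (0,2), (0,4), (0,5), (1,2), (1,3), (1,4), (1,5), (3,4), (3,5). Each pair (i,j) satisfies i < j and arr[i] > arr[j].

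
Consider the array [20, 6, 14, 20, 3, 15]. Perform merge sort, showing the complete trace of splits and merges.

Merge sort trace:

Split: [20, 6, 14, 20, 3, 15] -> [20, 6, 14] and [20, 3, 15]
  Split: [20, 6, 14] -> [20] and [6, 14]
    Split: [6, 14] -> [6] and [14]
    Merge: [6] + [14] -> [6, 14]
  Merge: [20] + [6, 14] -> [6, 14, 20]
  Split: [20, 3, 15] -> [20] and [3, 15]
    Split: [3, 15] -> [3] and [15]
    Merge: [3] + [15] -> [3, 15]
  Merge: [20] + [3, 15] -> [3, 15, 20]
Merge: [6, 14, 20] + [3, 15, 20] -> [3, 6, 14, 15, 20, 20]

Final sorted array: [3, 6, 14, 15, 20, 20]

The merge sort proceeds by recursively splitting the array and merging sorted halves.
After all merges, the sorted array is [3, 6, 14, 15, 20, 20].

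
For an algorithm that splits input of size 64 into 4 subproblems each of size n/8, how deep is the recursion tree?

For divide and conquer with division factor 8:

Problem sizes at each level:
Level 0: 64
Level 1: 8
Level 2: 1

The root is level 0 and the size-1 base case is level 2 (the tree spans levels 0 through 2, i.e. 3 levels counting the root), so the depth is the number of divisions: log_8(64) = 2

The recursion tree depth is log_8(64) = 2. At each level, the problem size is divided by 8, so it takes 2 divisions to reduce to a base case of size 1. The algorithm makes 4 recursive calls at each level.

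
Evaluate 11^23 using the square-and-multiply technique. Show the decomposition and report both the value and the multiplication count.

Computing 11^23 by squaring (build up from 11^1; each line after the first costs one multiplication):

11^1 = 11
11^2 = (11^1)^2 = 11^2 = 121
11^4 = (11^2)^2 = 121^2 = 14641
11^5 = 11 * 11^4 = 11 * 14641 = 161051
11^10 = (11^5)^2 = 161051^2 = 25937424601
11^11 = 11 * 11^10 = 11 * 25937424601 = 285311670611
11^22 = (11^11)^2 = 285311670611^2 = 81402749386839761113321
11^23 = 11 * 11^22 = 11 * 81402749386839761113321 = 895430243255237372246531

Result: 895430243255237372246531
Multiplications needed: 7 (7 lines after 11^1)

11^23 = 895430243255237372246531. Using exponentiation by squaring, this requires 7 multiplications. The key idea: if the exponent is even, square the half-power; if odd, multiply by the base once.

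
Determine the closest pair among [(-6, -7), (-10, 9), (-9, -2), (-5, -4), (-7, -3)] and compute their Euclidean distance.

Computing all pairwise distances among 5 points:

d((-6, -7), (-10, 9)) = 16.4924
d((-6, -7), (-9, -2)) = 5.831
d((-6, -7), (-5, -4)) = 3.1623
d((-6, -7), (-7, -3)) = 4.1231
d((-10, 9), (-9, -2)) = 11.0454
d((-10, 9), (-5, -4)) = 13.9284
d((-10, 9), (-7, -3)) = 12.3693
d((-9, -2), (-5, -4)) = 4.4721
d((-9, -2), (-7, -3)) = 2.2361 <-- minimum
d((-5, -4), (-7, -3)) = 2.2361 <-- minimum

Minimum distance: 2.2361 (tie among 2 pairs: (-9, -2) and (-7, -3); (-5, -4) and (-7, -3))

The minimum Euclidean distance is 2.2361. There is a tie: 2 pairs achieve this minimum — (-9, -2) and (-7, -3); (-5, -4) and (-7, -3). Any of these is a valid closest pair. For 5 points, brute-force pairwise comparison is shown above. For large n, the divide-and-conquer algorithm (sort by x, recurse on halves, check the dividing strip) achieves O(n log n).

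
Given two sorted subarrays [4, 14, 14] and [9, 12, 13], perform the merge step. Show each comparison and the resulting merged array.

Merging process:

Compare 4 vs 9: take 4 from left. Merged: [4]
Compare 14 vs 9: take 9 from right. Merged: [4, 9]
Compare 14 vs 12: take 12 from right. Merged: [4, 9, 12]
Compare 14 vs 13: take 13 from right. Merged: [4, 9, 12, 13]
Append remaining from left: [14, 14]. Merged: [4, 9, 12, 13, 14, 14]

Final merged array: [4, 9, 12, 13, 14, 14]
Total comparisons: 4

The merged array is [4, 9, 12, 13, 14, 14], requiring 4 comparisons. The merge step runs in O(n) time where n is the total number of elements.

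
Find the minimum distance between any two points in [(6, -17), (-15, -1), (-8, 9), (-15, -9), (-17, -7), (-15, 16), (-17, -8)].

Computing all pairwise distances among 7 points:

d((6, -17), (-15, -1)) = 26.4008
d((6, -17), (-8, 9)) = 29.5296
d((6, -17), (-15, -9)) = 22.4722
d((6, -17), (-17, -7)) = 25.0799
d((6, -17), (-15, 16)) = 39.1152
d((6, -17), (-17, -8)) = 24.6982
d((-15, -1), (-8, 9)) = 12.2066
d((-15, -1), (-15, -9)) = 8.0
d((-15, -1), (-17, -7)) = 6.3246
d((-15, -1), (-15, 16)) = 17.0
d((-15, -1), (-17, -8)) = 7.2801
d((-8, 9), (-15, -9)) = 19.3132
d((-8, 9), (-17, -7)) = 18.3576
d((-8, 9), (-15, 16)) = 9.8995
d((-8, 9), (-17, -8)) = 19.2354
d((-15, -9), (-17, -7)) = 2.8284
d((-15, -9), (-15, 16)) = 25.0
d((-15, -9), (-17, -8)) = 2.2361
d((-17, -7), (-15, 16)) = 23.0868
d((-17, -7), (-17, -8)) = 1.0 <-- minimum
d((-15, 16), (-17, -8)) = 24.0832

Closest pair: (-17, -7) and (-17, -8) with distance 1.0

The closest pair is (-17, -7) and (-17, -8) with Euclidean distance 1.0. For 7 points, brute-force pairwise comparison is shown above. For large n, the divide-and-conquer algorithm (sort by x, recurse on halves, check the dividing strip) achieves O(n log n).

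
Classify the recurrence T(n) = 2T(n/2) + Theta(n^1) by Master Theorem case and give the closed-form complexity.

Master Theorem for T(n) = 2T(n/2) + O(n^1):

a = 2, b = 2, c = 1
log_b(a) = log_2(2) = 1.0000

Case 2: c = 1 = log_2(2) = 1.0000
T(n) = O(n^1 log n) = O(n log n)

For T(n) = 2T(n/2) + O(n^1): log_2(2) = 1.0000. This is Case 2 of the Master Theorem (c = log_b(a), equal work at all levels), giving O(n log n).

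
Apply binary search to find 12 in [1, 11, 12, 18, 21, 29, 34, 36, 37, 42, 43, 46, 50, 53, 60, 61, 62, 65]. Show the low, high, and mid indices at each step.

Binary search for 12 in [1, 11, 12, 18, 21, 29, 34, 36, 37, 42, 43, 46, 50, 53, 60, 61, 62, 65]:

lo=0, hi=17, mid=8, arr[mid]=37 -> 37 > 12, search left half
lo=0, hi=7, mid=3, arr[mid]=18 -> 18 > 12, search left half
lo=0, hi=2, mid=1, arr[mid]=11 -> 11 < 12, search right half
lo=2, hi=2, mid=2, arr[mid]=12 -> Found target at index 2!

Binary search finds 12 at index 2 after 4 comparisons. The search repeatedly halves the search space by comparing with the middle element.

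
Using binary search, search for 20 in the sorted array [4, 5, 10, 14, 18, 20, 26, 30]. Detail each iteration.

Binary search for 20 in [4, 5, 10, 14, 18, 20, 26, 30]:

lo=0, hi=7, mid=3, arr[mid]=14 -> 14 < 20, search right half
lo=4, hi=7, mid=5, arr[mid]=20 -> Found target at index 5!

Binary search finds 20 at index 5 after 2 comparisons. The search repeatedly halves the search space by comparing with the middle element.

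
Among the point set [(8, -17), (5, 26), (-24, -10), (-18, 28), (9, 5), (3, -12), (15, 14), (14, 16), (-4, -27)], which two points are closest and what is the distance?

Computing all pairwise distances among 9 points:

d((8, -17), (5, 26)) = 43.1045
d((8, -17), (-24, -10)) = 32.7567
d((8, -17), (-18, 28)) = 51.9711
d((8, -17), (9, 5)) = 22.0227
d((8, -17), (3, -12)) = 7.0711
d((8, -17), (15, 14)) = 31.7805
d((8, -17), (14, 16)) = 33.541
d((8, -17), (-4, -27)) = 15.6205
d((5, 26), (-24, -10)) = 46.2277
d((5, 26), (-18, 28)) = 23.0868
d((5, 26), (9, 5)) = 21.3776
d((5, 26), (3, -12)) = 38.0526
d((5, 26), (15, 14)) = 15.6205
d((5, 26), (14, 16)) = 13.4536
d((5, 26), (-4, -27)) = 53.7587
d((-24, -10), (-18, 28)) = 38.4708
d((-24, -10), (9, 5)) = 36.2491
d((-24, -10), (3, -12)) = 27.074
d((-24, -10), (15, 14)) = 45.793
d((-24, -10), (14, 16)) = 46.0435
d((-24, -10), (-4, -27)) = 26.2488
d((-18, 28), (9, 5)) = 35.4683
d((-18, 28), (3, -12)) = 45.1774
d((-18, 28), (15, 14)) = 35.8469
d((-18, 28), (14, 16)) = 34.176
d((-18, 28), (-4, -27)) = 56.7539
d((9, 5), (3, -12)) = 18.0278
d((9, 5), (15, 14)) = 10.8167
d((9, 5), (14, 16)) = 12.083
d((9, 5), (-4, -27)) = 34.5398
d((3, -12), (15, 14)) = 28.6356
d((3, -12), (14, 16)) = 30.0832
d((3, -12), (-4, -27)) = 16.5529
d((15, 14), (14, 16)) = 2.2361 <-- minimum
d((15, 14), (-4, -27)) = 45.1885
d((14, 16), (-4, -27)) = 46.6154

Closest pair: (15, 14) and (14, 16) with distance 2.2361

The closest pair is (15, 14) and (14, 16) with Euclidean distance 2.2361. For 9 points, brute-force pairwise comparison is shown above. For large n, the divide-and-conquer algorithm (sort by x, recurse on halves, check the dividing strip) achieves O(n log n).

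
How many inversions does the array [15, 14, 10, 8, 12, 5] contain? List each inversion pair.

Finding inversions in [15, 14, 10, 8, 12, 5]:

(0, 1): arr[0]=15 > arr[1]=14
(0, 2): arr[0]=15 > arr[2]=10
(0, 3): arr[0]=15 > arr[3]=8
(0, 4): arr[0]=15 > arr[4]=12
(0, 5): arr[0]=15 > arr[5]=5
(1, 2): arr[1]=14 > arr[2]=10
(1, 3): arr[1]=14 > arr[3]=8
(1, 4): arr[1]=14 > arr[4]=12
(1, 5): arr[1]=14 > arr[5]=5
(2, 3): arr[2]=10 > arr[3]=8
(2, 5): arr[2]=10 > arr[5]=5
(3, 5): arr[3]=8 > arr[5]=5
(4, 5): arr[4]=12 > arr[5]=5

Total inversions: 13

The array has 13 inversion(s): (0,1), (0,2), (0,3), (0,4), (0,5), (1,2), (1,3), (1,4), (1,5), (2,3), (2,5), (3,5), (4,5). Each pair (i,j) satisfies i < j and arr[i] > arr[j].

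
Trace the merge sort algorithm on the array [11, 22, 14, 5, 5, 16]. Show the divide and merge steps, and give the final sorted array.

Merge sort trace:

Split: [11, 22, 14, 5, 5, 16] -> [11, 22, 14] and [5, 5, 16]
  Split: [11, 22, 14] -> [11] and [22, 14]
    Split: [22, 14] -> [22] and [14]
    Merge: [22] + [14] -> [14, 22]
  Merge: [11] + [14, 22] -> [11, 14, 22]
  Split: [5, 5, 16] -> [5] and [5, 16]
    Split: [5, 16] -> [5] and [16]
    Merge: [5] + [16] -> [5, 16]
  Merge: [5] + [5, 16] -> [5, 5, 16]
Merge: [11, 14, 22] + [5, 5, 16] -> [5, 5, 11, 14, 16, 22]

Final sorted array: [5, 5, 11, 14, 16, 22]

The merge sort proceeds by recursively splitting the array and merging sorted halves.
After all merges, the sorted array is [5, 5, 11, 14, 16, 22].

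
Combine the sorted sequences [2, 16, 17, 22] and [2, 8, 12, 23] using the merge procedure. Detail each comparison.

Merging process:

Compare 2 vs 2: take 2 from left. Merged: [2]
Compare 16 vs 2: take 2 from right. Merged: [2, 2]
Compare 16 vs 8: take 8 from right. Merged: [2, 2, 8]
Compare 16 vs 12: take 12 from right. Merged: [2, 2, 8, 12]
Compare 16 vs 23: take 16 from left. Merged: [2, 2, 8, 12, 16]
Compare 17 vs 23: take 17 from left. Merged: [2, 2, 8, 12, 16, 17]
Compare 22 vs 23: take 22 from left. Merged: [2, 2, 8, 12, 16, 17, 22]
Append remaining from right: [23]. Merged: [2, 2, 8, 12, 16, 17, 22, 23]

Final merged array: [2, 2, 8, 12, 16, 17, 22, 23]
Total comparisons: 7

The merged array is [2, 2, 8, 12, 16, 17, 22, 23], requiring 7 comparisons. The merge step runs in O(n) time where n is the total number of elements.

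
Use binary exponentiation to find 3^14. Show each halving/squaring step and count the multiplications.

Computing 3^14 by squaring (build up from 3^1; each line after the first costs one multiplication):

3^1 = 3
3^2 = (3^1)^2 = 3^2 = 9
3^3 = 3 * 3^2 = 3 * 9 = 27
3^6 = (3^3)^2 = 27^2 = 729
3^7 = 3 * 3^6 = 3 * 729 = 2187
3^14 = (3^7)^2 = 2187^2 = 4782969

Result: 4782969
Multiplications needed: 5 (5 lines after 3^1)

3^14 = 4782969. Using exponentiation by squaring, this requires 5 multiplications. The key idea: if the exponent is even, square the half-power; if odd, multiply by the base once.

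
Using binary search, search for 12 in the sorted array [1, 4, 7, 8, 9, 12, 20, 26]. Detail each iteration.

Binary search for 12 in [1, 4, 7, 8, 9, 12, 20, 26]:

lo=0, hi=7, mid=3, arr[mid]=8 -> 8 < 12, search right half
lo=4, hi=7, mid=5, arr[mid]=12 -> Found target at index 5!

Binary search finds 12 at index 5 after 2 comparisons. The search repeatedly halves the search space by comparing with the middle element.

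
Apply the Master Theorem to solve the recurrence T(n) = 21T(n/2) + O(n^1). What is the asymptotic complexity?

Master Theorem for T(n) = 21T(n/2) + O(n^1):

a = 21, b = 2, c = 1
log_b(a) = log_2(21) = 4.3923

Case 1: c = 1 < log_2(21) = 4.3923
T(n) = O(n^(log_2 21))

For T(n) = 21T(n/2) + O(n^1): log_2(21) = 4.3923. This is Case 1 of the Master Theorem (c < log_b(a), work dominated by leaves), giving O(n^(log_2 21)).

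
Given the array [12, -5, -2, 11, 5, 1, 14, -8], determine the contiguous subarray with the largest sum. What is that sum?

Using Kadane's algorithm on [12, -5, -2, 11, 5, 1, 14, -8]:

Scanning through the array:
Position 1 (value -5): max_ending_here = 7, max_so_far = 12
Position 2 (value -2): max_ending_here = 5, max_so_far = 12
Position 3 (value 11): max_ending_here = 16, max_so_far = 16
Position 4 (value 5): max_ending_here = 21, max_so_far = 21
Position 5 (value 1): max_ending_here = 22, max_so_far = 22
Position 6 (value 14): max_ending_here = 36, max_so_far = 36
Position 7 (value -8): max_ending_here = 28, max_so_far = 36

Maximum subarray: [12, -5, -2, 11, 5, 1, 14]
Maximum sum: 36

The maximum subarray is [12, -5, -2, 11, 5, 1, 14] with sum 36. This subarray runs from index 0 to index 6.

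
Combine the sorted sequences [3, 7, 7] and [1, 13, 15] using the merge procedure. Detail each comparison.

Merging process:

Compare 3 vs 1: take 1 from right. Merged: [1]
Compare 3 vs 13: take 3 from left. Merged: [1, 3]
Compare 7 vs 13: take 7 from left. Merged: [1, 3, 7]
Compare 7 vs 13: take 7 from left. Merged: [1, 3, 7, 7]
Append remaining from right: [13, 15]. Merged: [1, 3, 7, 7, 13, 15]

Final merged array: [1, 3, 7, 7, 13, 15]
Total comparisons: 4

The merged array is [1, 3, 7, 7, 13, 15], requiring 4 comparisons. The merge step runs in O(n) time where n is the total number of elements.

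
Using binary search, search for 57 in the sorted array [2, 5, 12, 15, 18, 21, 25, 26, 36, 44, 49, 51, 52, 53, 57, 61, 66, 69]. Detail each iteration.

Binary search for 57 in [2, 5, 12, 15, 18, 21, 25, 26, 36, 44, 49, 51, 52, 53, 57, 61, 66, 69]:

lo=0, hi=17, mid=8, arr[mid]=36 -> 36 < 57, search right half
lo=9, hi=17, mid=13, arr[mid]=53 -> 53 < 57, search right half
lo=14, hi=17, mid=15, arr[mid]=61 -> 61 > 57, search left half
lo=14, hi=14, mid=14, arr[mid]=57 -> Found target at index 14!

Binary search finds 57 at index 14 after 4 comparisons. The search repeatedly halves the search space by comparing with the middle element.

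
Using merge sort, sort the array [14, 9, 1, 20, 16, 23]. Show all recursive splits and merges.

Merge sort trace:

Split: [14, 9, 1, 20, 16, 23] -> [14, 9, 1] and [20, 16, 23]
  Split: [14, 9, 1] -> [14] and [9, 1]
    Split: [9, 1] -> [9] and [1]
    Merge: [9] + [1] -> [1, 9]
  Merge: [14] + [1, 9] -> [1, 9, 14]
  Split: [20, 16, 23] -> [20] and [16, 23]
    Split: [16, 23] -> [16] and [23]
    Merge: [16] + [23] -> [16, 23]
  Merge: [20] + [16, 23] -> [16, 20, 23]
Merge: [1, 9, 14] + [16, 20, 23] -> [1, 9, 14, 16, 20, 23]

Final sorted array: [1, 9, 14, 16, 20, 23]

The merge sort proceeds by recursively splitting the array and merging sorted halves.
After all merges, the sorted array is [1, 9, 14, 16, 20, 23].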